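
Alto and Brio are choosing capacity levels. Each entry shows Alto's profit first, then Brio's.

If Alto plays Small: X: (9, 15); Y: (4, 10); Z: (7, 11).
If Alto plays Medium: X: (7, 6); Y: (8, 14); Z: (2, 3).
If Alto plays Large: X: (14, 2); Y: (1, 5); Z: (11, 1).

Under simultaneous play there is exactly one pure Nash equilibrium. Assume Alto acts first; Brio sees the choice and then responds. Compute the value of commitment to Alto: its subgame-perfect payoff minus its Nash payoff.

1

Brio best-responds to each possible Alto move:
- Small → Brio plays X (best of 15, 10, 11); Alto gets 9.
- Medium → Brio plays Y (best of 6, 14, 3); Alto gets 8.
- Large → Brio plays Y (best of 2, 5, 1); Alto gets 1.
Alto's induced payoffs are 9, 8, 1, so Alto commits to Small. Subgame-perfect outcome: (Small, X) with payoffs (9, 15).
Under simultaneous play:
Alto's best replies: X→Large; Y→Medium; Z→Large.
Brio's best replies: Small→X; Medium→Y; Large→Y.
Only (Medium, Y) has each player best-responding; Nash payoffs (8, 14).
Alto's commitment gain: 9 − 8 = 1.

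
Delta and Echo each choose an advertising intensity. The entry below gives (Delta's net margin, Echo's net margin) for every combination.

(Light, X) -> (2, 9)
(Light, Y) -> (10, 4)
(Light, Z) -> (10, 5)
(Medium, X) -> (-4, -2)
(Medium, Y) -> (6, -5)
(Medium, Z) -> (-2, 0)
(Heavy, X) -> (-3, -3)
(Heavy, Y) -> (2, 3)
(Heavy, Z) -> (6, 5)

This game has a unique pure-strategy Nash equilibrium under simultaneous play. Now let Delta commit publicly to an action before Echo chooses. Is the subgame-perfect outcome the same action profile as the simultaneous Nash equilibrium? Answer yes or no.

Echo best-responds to each possible Delta move:
- Light: Echo compares 9, 4, 5 and picks X; Delta would get 2.
- Medium: Echo compares -2, -5, 0 and picks Z; Delta would get -2.
- Heavy: Echo compares -3, 3, 5 and picks Z; Delta would get 6.
Delta's induced payoffs are 2, -2, 6, so Delta commits to Heavy. Subgame-perfect outcome: (Heavy, Z) with payoffs (6, 5).
For the simultaneous game, intersect best replies.
Delta's best replies: X→Light; Y→Light; Z→Light.
Echo's best replies: Light→X; Medium→Z; Heavy→Z.
The unique mutual best reply is (Light, X), giving (2, 9).
Sequential outcome (Heavy, Z) differs from the Nash profile (Light, X).

no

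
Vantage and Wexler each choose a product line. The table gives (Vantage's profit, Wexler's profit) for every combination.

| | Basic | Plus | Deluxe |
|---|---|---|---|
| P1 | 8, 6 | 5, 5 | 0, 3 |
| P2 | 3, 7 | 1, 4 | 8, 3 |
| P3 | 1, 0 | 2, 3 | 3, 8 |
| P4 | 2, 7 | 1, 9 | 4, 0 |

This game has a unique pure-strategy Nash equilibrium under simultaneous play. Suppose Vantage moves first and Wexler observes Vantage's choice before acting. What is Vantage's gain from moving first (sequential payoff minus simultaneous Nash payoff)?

0

Work backward from Wexler's decision.
- P1: Wexler compares 6, 5, 3 and picks Basic; Vantage would get 8.
- P2: Wexler compares 7, 4, 3 and picks Basic; Vantage would get 3.
- P3: Wexler compares 0, 3, 8 and picks Deluxe; Vantage would get 3.
- P4: Wexler compares 7, 9, 0 and picks Plus; Vantage would get 1.
Maximizing over 8, 3, 3, 1, Vantage chooses P1. Subgame-perfect outcome: (P1, Basic) with payoffs (8, 6).
Under simultaneous play:
Vantage's best replies: Basic→P1; Plus→P1; Deluxe→P2.
Wexler's best replies: P1→Basic; P2→Basic; P3→Deluxe; P4→Plus.
The unique mutual best reply is (P1, Basic), giving (8, 6).
Vantage's commitment gain: 8 − 8 = 0.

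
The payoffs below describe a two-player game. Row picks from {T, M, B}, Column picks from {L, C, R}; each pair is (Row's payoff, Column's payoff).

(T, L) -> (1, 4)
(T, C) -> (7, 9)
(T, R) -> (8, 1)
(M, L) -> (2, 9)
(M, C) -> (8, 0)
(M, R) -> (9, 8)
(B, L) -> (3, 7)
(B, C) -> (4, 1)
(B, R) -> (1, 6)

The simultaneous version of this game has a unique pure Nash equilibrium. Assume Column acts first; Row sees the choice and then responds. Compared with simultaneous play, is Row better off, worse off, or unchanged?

Row best-responds to each possible Column move:
- L: BR = B, leader payoff 7.
- C: BR = M, leader payoff 0.
- R: BR = M, leader payoff 8.
Column's induced payoffs are 7, 0, 8, so Column commits to R. Subgame-perfect outcome: (M, R) with payoffs (9, 8).
Under simultaneous play:
Row's best replies: L→B; C→M; R→M.
Column's best replies: T→C; M→L; B→L.
Only (B, L) has each player best-responding; Nash payoffs (3, 7).
Row earns 9 sequentially versus 3 at the Nash outcome: better off.

better off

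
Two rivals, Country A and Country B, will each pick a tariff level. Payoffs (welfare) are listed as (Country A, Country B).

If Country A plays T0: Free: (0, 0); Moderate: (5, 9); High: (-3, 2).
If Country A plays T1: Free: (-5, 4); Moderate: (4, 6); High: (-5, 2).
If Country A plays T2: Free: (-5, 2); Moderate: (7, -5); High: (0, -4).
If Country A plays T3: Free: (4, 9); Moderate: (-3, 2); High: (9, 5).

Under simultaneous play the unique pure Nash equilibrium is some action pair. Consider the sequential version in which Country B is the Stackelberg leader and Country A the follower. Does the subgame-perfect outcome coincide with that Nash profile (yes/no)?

Country A best-responds to each possible Country B move:
- Free → Country A plays T3 (best of 0, -5, -5, 4); Country B gets 9.
- Moderate → Country A plays T2 (best of 5, 4, 7, -3); Country B gets -5.
- High → Country A plays T3 (best of -3, -5, 0, 9); Country B gets 5.
Country B's induced payoffs are 9, -5, 5, so Country B commits to Free. Subgame-perfect outcome: (T3, Free) with payoffs (4, 9).
For the simultaneous game, intersect best replies.
Country A's best replies: Free→T3; Moderate→T2; High→T3.
Country B's best replies: T0→Moderate; T1→Moderate; T2→Free; T3→Free.
The unique mutual best reply is (T3, Free), giving (4, 9).
Sequential outcome (T3, Free) coincides with the Nash profile (T3, Free).

yes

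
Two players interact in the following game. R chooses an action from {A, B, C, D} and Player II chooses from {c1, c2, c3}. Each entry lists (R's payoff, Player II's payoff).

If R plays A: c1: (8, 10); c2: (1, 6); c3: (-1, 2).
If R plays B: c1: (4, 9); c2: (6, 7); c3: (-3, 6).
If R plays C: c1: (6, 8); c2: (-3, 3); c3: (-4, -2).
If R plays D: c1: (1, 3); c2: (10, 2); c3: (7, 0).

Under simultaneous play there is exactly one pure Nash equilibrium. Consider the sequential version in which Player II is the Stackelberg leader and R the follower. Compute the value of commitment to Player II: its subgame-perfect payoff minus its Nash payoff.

R best-responds to each possible Player II move:
- c1 → R plays A (best of 8, 4, 6, 1); Player II gets 10.
- c2 → R plays D (best of 1, 6, -3, 10); Player II gets 2.
- c3 → R plays D (best of -1, -3, -4, 7); Player II gets 0.
Among 10, 2, 0, the best is 10 at c1. Subgame-perfect outcome: (A, c1) with payoffs (8, 10).
Under simultaneous play:
R's best replies: c1→A; c2→D; c3→D.
Player II's best replies: A→c1; B→c1; C→c1; D→c1.
The unique mutual best reply is (A, c1), giving (8, 10).
Player II's commitment gain: 10 − 10 = 0.

0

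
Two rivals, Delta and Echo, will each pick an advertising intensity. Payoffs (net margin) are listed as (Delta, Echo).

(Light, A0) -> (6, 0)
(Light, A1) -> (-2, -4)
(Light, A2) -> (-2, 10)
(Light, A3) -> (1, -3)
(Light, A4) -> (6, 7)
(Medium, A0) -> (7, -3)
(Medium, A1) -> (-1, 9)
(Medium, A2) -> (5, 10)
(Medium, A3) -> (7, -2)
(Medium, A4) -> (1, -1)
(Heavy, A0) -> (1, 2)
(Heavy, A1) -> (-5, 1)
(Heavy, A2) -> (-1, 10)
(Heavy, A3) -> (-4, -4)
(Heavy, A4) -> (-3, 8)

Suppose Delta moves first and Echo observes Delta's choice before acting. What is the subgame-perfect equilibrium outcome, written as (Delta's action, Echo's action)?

(Medium, A2)

Solve by backward induction (Delta leads).
- Light: BR = A2, leader payoff -2.
- Medium: BR = A2, leader payoff 5.
- Heavy: BR = A2, leader payoff -1.
Among -2, 5, -1, the best is 5 at Medium. Subgame-perfect outcome: (Medium, A2) with payoffs (5, 10).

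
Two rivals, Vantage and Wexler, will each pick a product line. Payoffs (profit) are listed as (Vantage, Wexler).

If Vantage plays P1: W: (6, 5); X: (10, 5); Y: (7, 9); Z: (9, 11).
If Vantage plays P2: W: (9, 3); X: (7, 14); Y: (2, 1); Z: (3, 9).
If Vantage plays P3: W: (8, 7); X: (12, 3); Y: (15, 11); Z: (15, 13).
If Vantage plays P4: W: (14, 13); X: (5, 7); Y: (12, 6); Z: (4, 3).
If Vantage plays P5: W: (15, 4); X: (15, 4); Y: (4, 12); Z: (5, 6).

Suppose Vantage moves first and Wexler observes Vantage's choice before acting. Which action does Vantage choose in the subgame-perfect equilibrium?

Solve by backward induction (Vantage leads).
- P1: Wexler compares 5, 5, 9, 11 and picks Z; Vantage would get 9.
- P2: Wexler compares 3, 14, 1, 9 and picks X; Vantage would get 7.
- P3: Wexler compares 7, 3, 11, 13 and picks Z; Vantage would get 15.
- P4: Wexler compares 13, 7, 6, 3 and picks W; Vantage would get 14.
- P5: Wexler compares 4, 4, 12, 6 and picks Y; Vantage would get 4.
Among 9, 7, 15, 14, 4, the best is 15 at P3. Subgame-perfect outcome: (P3, Z) with payoffs (15, 13).

P3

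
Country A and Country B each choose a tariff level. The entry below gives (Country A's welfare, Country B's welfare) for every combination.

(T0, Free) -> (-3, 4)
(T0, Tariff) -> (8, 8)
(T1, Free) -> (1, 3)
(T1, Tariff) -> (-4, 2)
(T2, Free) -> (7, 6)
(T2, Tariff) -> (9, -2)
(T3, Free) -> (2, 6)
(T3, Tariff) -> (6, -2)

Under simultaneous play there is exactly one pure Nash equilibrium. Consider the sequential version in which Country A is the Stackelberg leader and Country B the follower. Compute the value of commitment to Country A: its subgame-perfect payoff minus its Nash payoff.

Backward induction with Country A moving first.
- T0: BR = Tariff, leader payoff 8.
- T1: BR = Free, leader payoff 1.
- T2: BR = Free, leader payoff 7.
- T3: BR = Free, leader payoff 2.
Among 8, 1, 7, 2, the best is 8 at T0. Subgame-perfect outcome: (T0, Tariff) with payoffs (8, 8).
Now find the simultaneous Nash equilibrium.
Country A's best replies: Free→T2; Tariff→T2.
Country B's best replies: T0→Tariff; T1→Free; T2→Free; T3→Free.
The unique mutual best reply is (T2, Free), giving (7, 6).
Country A's commitment gain: 8 − 7 = 1.

1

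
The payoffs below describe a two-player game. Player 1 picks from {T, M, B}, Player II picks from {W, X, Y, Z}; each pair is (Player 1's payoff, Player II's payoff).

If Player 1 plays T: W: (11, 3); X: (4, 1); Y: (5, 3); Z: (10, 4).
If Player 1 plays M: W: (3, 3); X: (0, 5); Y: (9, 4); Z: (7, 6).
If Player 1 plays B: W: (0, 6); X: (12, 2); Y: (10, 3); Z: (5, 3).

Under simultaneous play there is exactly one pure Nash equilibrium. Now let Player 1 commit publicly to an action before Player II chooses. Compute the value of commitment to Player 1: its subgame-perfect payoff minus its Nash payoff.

0

Work backward from Player II's decision.
- T: Player II compares 3, 1, 3, 4 and picks Z; Player 1 would get 10.
- M: Player II compares 3, 5, 4, 6 and picks Z; Player 1 would get 7.
- B: Player II compares 6, 2, 3, 3 and picks W; Player 1 would get 0.
Player 1's induced payoffs are 10, 7, 0, so Player 1 commits to T. Subgame-perfect outcome: (T, Z) with payoffs (10, 4).
For the simultaneous game, intersect best replies.
Player 1's best replies: W→T; X→B; Y→B; Z→T.
Player II's best replies: T→Z; M→Z; B→W.
Only (T, Z) has each player best-responding; Nash payoffs (10, 4).
Player 1's commitment gain: 10 − 10 = 0.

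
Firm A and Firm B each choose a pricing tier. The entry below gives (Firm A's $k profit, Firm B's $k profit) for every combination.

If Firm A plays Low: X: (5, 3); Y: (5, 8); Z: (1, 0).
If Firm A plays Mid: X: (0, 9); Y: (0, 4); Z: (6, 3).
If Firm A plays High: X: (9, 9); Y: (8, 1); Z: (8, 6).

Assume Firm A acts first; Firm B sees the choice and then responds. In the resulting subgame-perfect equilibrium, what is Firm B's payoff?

Work backward from Firm B's decision.
- Low: Firm B compares 3, 8, 0 and picks Y; Firm A would get 5.
- Mid: Firm B compares 9, 4, 3 and picks X; Firm A would get 0.
- High: Firm B compares 9, 1, 6 and picks X; Firm A would get 9.
Firm A's induced payoffs are 5, 0, 9, so Firm A commits to High. Subgame-perfect outcome: (High, X) with payoffs (9, 9).

9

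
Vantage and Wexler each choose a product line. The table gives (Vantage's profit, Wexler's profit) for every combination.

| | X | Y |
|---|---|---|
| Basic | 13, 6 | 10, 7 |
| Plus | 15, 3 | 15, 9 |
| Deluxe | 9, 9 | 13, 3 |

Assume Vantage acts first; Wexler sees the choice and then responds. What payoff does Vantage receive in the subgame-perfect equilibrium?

15

Backward induction with Vantage moving first.
- Basic: Wexler compares 6, 7 and picks Y; Vantage would get 10.
- Plus: Wexler compares 3, 9 and picks Y; Vantage would get 15.
- Deluxe: Wexler compares 9, 3 and picks X; Vantage would get 9.
Among 10, 15, 9, the best is 15 at Plus. Subgame-perfect outcome: (Plus, Y) with payoffs (15, 9).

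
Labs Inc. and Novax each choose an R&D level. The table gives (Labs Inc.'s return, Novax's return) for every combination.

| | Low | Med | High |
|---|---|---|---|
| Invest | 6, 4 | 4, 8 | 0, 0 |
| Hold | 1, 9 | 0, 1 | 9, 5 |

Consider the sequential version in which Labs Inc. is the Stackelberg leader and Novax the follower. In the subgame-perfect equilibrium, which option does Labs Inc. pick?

Backward induction with Labs Inc. moving first.
- Invest: Novax compares 4, 8, 0 and picks Med; Labs Inc. would get 4.
- Hold: Novax compares 9, 1, 5 and picks Low; Labs Inc. would get 1.
Maximizing over 4, 1, Labs Inc. chooses Invest. Subgame-perfect outcome: (Invest, Med) with payoffs (4, 8).

Invest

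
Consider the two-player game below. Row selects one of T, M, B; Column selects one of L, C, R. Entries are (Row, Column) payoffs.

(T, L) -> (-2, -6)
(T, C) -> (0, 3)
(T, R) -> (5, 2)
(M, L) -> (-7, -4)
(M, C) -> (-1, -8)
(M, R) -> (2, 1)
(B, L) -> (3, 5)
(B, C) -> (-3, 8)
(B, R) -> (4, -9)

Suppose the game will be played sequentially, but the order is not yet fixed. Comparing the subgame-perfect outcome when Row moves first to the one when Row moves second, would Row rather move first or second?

second

If Row leads: Column's best replies are T→C, M→R, B→C; Row's induced payoffs 0, 2, -3; outcome (M, R), payoffs (2, 1).
If Column leads: Row's best replies are L→B, C→T, R→T; Column's induced payoffs 5, 3, 2; outcome (B, L), payoffs (3, 5).
Row gets 2 moving first and 3 moving second, so Row prefers to move second.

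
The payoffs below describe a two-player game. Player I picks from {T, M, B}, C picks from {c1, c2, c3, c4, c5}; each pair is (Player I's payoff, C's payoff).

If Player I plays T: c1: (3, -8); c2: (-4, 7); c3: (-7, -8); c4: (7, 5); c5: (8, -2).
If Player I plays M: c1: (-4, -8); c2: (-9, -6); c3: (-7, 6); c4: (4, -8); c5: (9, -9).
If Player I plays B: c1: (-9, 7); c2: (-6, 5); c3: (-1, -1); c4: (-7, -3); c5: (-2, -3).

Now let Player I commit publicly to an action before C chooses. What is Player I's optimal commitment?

C best-responds to each possible Player I move:
- T: BR = c2, leader payoff -4.
- M: BR = c3, leader payoff -7.
- B: BR = c1, leader payoff -9.
Maximizing over -4, -7, -9, Player I chooses T. Subgame-perfect outcome: (T, c2) with payoffs (-4, 7).

T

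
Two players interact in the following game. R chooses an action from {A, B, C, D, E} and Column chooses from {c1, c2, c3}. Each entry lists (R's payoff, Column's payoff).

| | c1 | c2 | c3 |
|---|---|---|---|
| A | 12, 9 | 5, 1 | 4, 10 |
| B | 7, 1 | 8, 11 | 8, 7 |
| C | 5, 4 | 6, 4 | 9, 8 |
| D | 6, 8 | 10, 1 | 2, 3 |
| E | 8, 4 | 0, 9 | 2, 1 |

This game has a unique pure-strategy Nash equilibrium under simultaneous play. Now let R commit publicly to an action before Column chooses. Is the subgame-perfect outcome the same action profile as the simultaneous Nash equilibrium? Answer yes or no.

Column best-responds to each possible R move:
- A: Column compares 9, 1, 10 and picks c3; R would get 4.
- B: Column compares 1, 11, 7 and picks c2; R would get 8.
- C: Column compares 4, 4, 8 and picks c3; R would get 9.
- D: Column compares 8, 1, 3 and picks c1; R would get 6.
- E: Column compares 4, 9, 1 and picks c2; R would get 0.
R's induced payoffs are 4, 8, 9, 6, 0, so R commits to C. Subgame-perfect outcome: (C, c3) with payoffs (9, 8).
For the simultaneous game, intersect best replies.
R's best replies: c1→A; c2→D; c3→C.
Column's best replies: A→c3; B→c2; C→c3; D→c1; E→c2.
The unique mutual best reply is (C, c3), giving (9, 8).
Sequential outcome (C, c3) coincides with the Nash profile (C, c3).

yes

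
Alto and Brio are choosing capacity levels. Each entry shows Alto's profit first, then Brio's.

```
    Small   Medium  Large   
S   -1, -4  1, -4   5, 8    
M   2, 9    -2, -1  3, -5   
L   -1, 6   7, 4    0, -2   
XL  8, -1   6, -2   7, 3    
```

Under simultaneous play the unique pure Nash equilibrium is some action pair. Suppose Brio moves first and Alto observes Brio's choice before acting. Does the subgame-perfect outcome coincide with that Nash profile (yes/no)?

Backward induction with Brio moving first.
- Small: Alto compares -1, 2, -1, 8 and picks XL; Brio would get -1.
- Medium: Alto compares 1, -2, 7, 6 and picks L; Brio would get 4.
- Large: Alto compares 5, 3, 0, 7 and picks XL; Brio would get 3.
Brio's induced payoffs are -1, 4, 3, so Brio commits to Medium. Subgame-perfect outcome: (L, Medium) with payoffs (7, 4).
For the simultaneous game, intersect best replies.
Alto's best replies: Small→XL; Medium→L; Large→XL.
Brio's best replies: S→Large; M→Small; L→Small; XL→Large.
The unique mutual best reply is (XL, Large), giving (7, 3).
Sequential outcome (L, Medium) differs from the Nash profile (XL, Large).

no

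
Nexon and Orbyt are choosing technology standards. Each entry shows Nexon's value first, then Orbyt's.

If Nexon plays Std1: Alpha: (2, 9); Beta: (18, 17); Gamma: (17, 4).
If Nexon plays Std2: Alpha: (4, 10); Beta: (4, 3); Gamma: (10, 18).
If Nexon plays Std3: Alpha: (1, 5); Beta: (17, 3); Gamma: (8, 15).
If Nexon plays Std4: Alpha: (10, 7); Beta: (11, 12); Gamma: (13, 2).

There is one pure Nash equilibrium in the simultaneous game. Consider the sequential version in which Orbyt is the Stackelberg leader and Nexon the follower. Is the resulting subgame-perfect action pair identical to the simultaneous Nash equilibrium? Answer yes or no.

Backward induction with Orbyt moving first.
- Alpha: Nexon compares 2, 4, 1, 10 and picks Std4; Orbyt would get 7.
- Beta: Nexon compares 18, 4, 17, 11 and picks Std1; Orbyt would get 17.
- Gamma: Nexon compares 17, 10, 8, 13 and picks Std1; Orbyt would get 4.
Maximizing over 7, 17, 4, Orbyt chooses Beta. Subgame-perfect outcome: (Std1, Beta) with payoffs (18, 17).
Under simultaneous play:
Nexon's best replies: Alpha→Std4; Beta→Std1; Gamma→Std1.
Orbyt's best replies: Std1→Beta; Std2→Gamma; Std3→Gamma; Std4→Beta.
Only (Std1, Beta) has each player best-responding; Nash payoffs (18, 17).
Sequential outcome (Std1, Beta) coincides with the Nash profile (Std1, Beta).

yes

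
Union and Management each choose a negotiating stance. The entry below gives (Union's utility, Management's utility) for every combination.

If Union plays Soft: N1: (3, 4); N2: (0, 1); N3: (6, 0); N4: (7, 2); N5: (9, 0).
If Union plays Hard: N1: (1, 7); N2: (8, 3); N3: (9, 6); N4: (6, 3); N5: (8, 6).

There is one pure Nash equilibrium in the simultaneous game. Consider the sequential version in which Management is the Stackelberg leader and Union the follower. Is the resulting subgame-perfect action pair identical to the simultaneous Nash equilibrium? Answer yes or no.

Union best-responds to each possible Management move:
- N1: Union compares 3, 1 and picks Soft; Management would get 4.
- N2: Union compares 0, 8 and picks Hard; Management would get 3.
- N3: Union compares 6, 9 and picks Hard; Management would get 6.
- N4: Union compares 7, 6 and picks Soft; Management would get 2.
- N5: Union compares 9, 8 and picks Soft; Management would get 0.
Management's induced payoffs are 4, 3, 6, 2, 0, so Management commits to N3. Subgame-perfect outcome: (Hard, N3) with payoffs (9, 6).
Under simultaneous play:
Union's best replies: N1→Soft; N2→Hard; N3→Hard; N4→Soft; N5→Soft.
Management's best replies: Soft→N1; Hard→N1.
Only (Soft, N1) has each player best-responding; Nash payoffs (3, 4).
Sequential outcome (Hard, N3) differs from the Nash profile (Soft, N1).

no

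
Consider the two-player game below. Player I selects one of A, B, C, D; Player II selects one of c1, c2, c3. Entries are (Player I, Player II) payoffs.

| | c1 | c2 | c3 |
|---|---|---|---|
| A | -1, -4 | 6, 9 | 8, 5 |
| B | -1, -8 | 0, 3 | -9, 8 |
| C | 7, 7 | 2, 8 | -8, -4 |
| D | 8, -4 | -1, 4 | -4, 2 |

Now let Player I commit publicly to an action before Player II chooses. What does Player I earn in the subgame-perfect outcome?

6

Solve by backward induction (Player I leads).
- A: Player II compares -4, 9, 5 and picks c2; Player I would get 6.
- B: Player II compares -8, 3, 8 and picks c3; Player I would get -9.
- C: Player II compares 7, 8, -4 and picks c2; Player I would get 2.
- D: Player II compares -4, 4, 2 and picks c2; Player I would get -1.
Maximizing over 6, -9, 2, -1, Player I chooses A. Subgame-perfect outcome: (A, c2) with payoffs (6, 9).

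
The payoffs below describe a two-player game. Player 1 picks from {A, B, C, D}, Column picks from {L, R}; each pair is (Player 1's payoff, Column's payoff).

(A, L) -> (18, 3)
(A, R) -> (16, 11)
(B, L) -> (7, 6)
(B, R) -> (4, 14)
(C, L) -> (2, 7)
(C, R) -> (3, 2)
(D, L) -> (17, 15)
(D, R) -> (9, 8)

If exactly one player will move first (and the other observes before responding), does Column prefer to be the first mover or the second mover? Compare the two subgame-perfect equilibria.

second

If Player 1 leads: Column's best replies are A→R, B→R, C→L, D→L; Player 1's induced payoffs 16, 4, 2, 17; outcome (D, L), payoffs (17, 15).
If Column leads: Player 1's best replies are L→A, R→A; Column's induced payoffs 3, 11; outcome (A, R), payoffs (16, 11).
Column gets 11 moving first and 15 moving second, so Column prefers to move second.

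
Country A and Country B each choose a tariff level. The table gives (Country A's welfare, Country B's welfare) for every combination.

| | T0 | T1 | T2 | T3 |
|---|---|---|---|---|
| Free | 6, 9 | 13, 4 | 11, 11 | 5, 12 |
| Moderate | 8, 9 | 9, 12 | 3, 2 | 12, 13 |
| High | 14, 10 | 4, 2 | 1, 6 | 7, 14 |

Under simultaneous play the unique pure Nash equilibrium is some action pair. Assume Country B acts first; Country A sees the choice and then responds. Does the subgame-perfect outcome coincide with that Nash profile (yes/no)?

Country A best-responds to each possible Country B move:
- T0 → Country A plays High (best of 6, 8, 14); Country B gets 10.
- T1 → Country A plays Free (best of 13, 9, 4); Country B gets 4.
- T2 → Country A plays Free (best of 11, 3, 1); Country B gets 11.
- T3 → Country A plays Moderate (best of 5, 12, 7); Country B gets 13.
Among 10, 4, 11, 13, the best is 13 at T3. Subgame-perfect outcome: (Moderate, T3) with payoffs (12, 13).
Under simultaneous play:
Country A's best replies: T0→High; T1→Free; T2→Free; T3→Moderate.
Country B's best replies: Free→T3; Moderate→T3; High→T3.
Only (Moderate, T3) has each player best-responding; Nash payoffs (12, 13).
Sequential outcome (Moderate, T3) coincides with the Nash profile (Moderate, T3).

yes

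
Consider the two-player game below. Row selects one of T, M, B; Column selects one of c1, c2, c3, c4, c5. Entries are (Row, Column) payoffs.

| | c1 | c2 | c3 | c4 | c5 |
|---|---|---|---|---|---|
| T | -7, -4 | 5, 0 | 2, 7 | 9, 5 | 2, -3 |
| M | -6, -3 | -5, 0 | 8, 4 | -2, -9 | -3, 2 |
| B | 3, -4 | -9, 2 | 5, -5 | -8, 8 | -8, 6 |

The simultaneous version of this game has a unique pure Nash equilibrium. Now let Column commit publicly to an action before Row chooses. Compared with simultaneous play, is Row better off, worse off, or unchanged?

Row best-responds to each possible Column move:
- c1: BR = B, leader payoff -4.
- c2: BR = T, leader payoff 0.
- c3: BR = M, leader payoff 4.
- c4: BR = T, leader payoff 5.
- c5: BR = T, leader payoff -3.
Among -4, 0, 4, 5, -3, the best is 5 at c4. Subgame-perfect outcome: (T, c4) with payoffs (9, 5).
For the simultaneous game, intersect best replies.
Row's best replies: c1→B; c2→T; c3→M; c4→T; c5→T.
Column's best replies: T→c3; M→c3; B→c4.
Only (M, c3) has each player best-responding; Nash payoffs (8, 4).
Row earns 9 sequentially versus 8 at the Nash outcome: better off.

better off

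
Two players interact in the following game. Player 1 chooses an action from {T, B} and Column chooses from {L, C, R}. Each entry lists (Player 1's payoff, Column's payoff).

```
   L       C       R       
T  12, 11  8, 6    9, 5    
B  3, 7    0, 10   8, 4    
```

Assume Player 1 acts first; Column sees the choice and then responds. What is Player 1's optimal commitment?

T

Backward induction with Player 1 moving first.
- T → Column plays L (best of 11, 6, 5); Player 1 gets 12.
- B → Column plays C (best of 7, 10, 4); Player 1 gets 0.
Maximizing over 12, 0, Player 1 chooses T. Subgame-perfect outcome: (T, L) with payoffs (12, 11).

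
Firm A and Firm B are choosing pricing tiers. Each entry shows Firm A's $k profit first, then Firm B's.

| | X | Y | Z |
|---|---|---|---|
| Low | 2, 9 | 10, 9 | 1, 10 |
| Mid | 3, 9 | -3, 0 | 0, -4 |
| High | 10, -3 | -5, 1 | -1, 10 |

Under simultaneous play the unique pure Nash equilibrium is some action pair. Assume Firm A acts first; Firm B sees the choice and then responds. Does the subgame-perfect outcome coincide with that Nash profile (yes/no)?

no

Solve by backward induction (Firm A leads).
- Low: Firm B compares 9, 9, 10 and picks Z; Firm A would get 1.
- Mid: Firm B compares 9, 0, -4 and picks X; Firm A would get 3.
- High: Firm B compares -3, 1, 10 and picks Z; Firm A would get -1.
Among 1, 3, -1, the best is 3 at Mid. Subgame-perfect outcome: (Mid, X) with payoffs (3, 9).
Under simultaneous play:
Firm A's best replies: X→High; Y→Low; Z→Low.
Firm B's best replies: Low→Z; Mid→X; High→Z.
The unique mutual best reply is (Low, Z), giving (1, 10).
Sequential outcome (Mid, X) differs from the Nash profile (Low, Z).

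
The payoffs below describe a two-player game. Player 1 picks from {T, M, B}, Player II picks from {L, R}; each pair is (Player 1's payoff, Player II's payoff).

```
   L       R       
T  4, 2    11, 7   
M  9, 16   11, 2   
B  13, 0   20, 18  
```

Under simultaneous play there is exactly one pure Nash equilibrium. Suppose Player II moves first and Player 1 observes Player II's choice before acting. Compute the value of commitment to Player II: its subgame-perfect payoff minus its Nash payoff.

Work backward from Player 1's decision.
- L → Player 1 plays B (best of 4, 9, 13); Player II gets 0.
- R → Player 1 plays B (best of 11, 11, 20); Player II gets 18.
Maximizing over 0, 18, Player II chooses R. Subgame-perfect outcome: (B, R) with payoffs (20, 18).
For the simultaneous game, intersect best replies.
Player 1's best replies: L→B; R→B.
Player II's best replies: T→R; M→L; B→R.
Only (B, R) has each player best-responding; Nash payoffs (20, 18).
Player II's commitment gain: 18 − 18 = 0.

0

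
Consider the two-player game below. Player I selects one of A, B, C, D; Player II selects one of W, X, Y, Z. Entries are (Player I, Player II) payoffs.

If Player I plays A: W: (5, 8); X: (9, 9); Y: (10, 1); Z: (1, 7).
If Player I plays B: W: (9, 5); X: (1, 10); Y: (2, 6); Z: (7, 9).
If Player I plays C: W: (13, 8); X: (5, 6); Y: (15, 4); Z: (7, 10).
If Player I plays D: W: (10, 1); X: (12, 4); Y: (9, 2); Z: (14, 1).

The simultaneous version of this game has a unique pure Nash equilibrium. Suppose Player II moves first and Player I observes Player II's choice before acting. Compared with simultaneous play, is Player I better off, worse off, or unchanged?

Player I best-responds to each possible Player II move:
- W: BR = C, leader payoff 8.
- X: BR = D, leader payoff 4.
- Y: BR = C, leader payoff 4.
- Z: BR = D, leader payoff 1.
Maximizing over 8, 4, 4, 1, Player II chooses W. Subgame-perfect outcome: (C, W) with payoffs (13, 8).
For the simultaneous game, intersect best replies.
Player I's best replies: W→C; X→D; Y→C; Z→D.
Player II's best replies: A→X; B→X; C→Z; D→X.
Only (D, X) has each player best-responding; Nash payoffs (12, 4).
Player I earns 13 sequentially versus 12 at the Nash outcome: better off.

better off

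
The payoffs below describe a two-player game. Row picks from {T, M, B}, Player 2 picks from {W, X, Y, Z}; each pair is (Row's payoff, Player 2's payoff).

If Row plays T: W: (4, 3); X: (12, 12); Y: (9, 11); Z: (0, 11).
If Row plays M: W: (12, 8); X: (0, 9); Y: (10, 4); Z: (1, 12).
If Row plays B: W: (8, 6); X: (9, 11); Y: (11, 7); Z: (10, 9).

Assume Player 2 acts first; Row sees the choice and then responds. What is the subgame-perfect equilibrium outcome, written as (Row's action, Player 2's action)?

(T, X)

Work backward from Row's decision.
- W: BR = M, leader payoff 8.
- X: BR = T, leader payoff 12.
- Y: BR = B, leader payoff 7.
- Z: BR = B, leader payoff 9.
Player 2's induced payoffs are 8, 12, 7, 9, so Player 2 commits to X. Subgame-perfect outcome: (T, X) with payoffs (12, 12).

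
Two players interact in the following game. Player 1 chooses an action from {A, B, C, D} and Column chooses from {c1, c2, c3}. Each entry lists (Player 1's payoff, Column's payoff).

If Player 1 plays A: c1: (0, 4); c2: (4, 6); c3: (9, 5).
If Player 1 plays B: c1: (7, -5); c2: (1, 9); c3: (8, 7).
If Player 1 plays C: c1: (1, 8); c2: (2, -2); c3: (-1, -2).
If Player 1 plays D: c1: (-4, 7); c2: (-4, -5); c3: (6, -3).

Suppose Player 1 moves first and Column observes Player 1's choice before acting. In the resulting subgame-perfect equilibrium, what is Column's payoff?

6

Solve by backward induction (Player 1 leads).
- A → Column plays c2 (best of 4, 6, 5); Player 1 gets 4.
- B → Column plays c2 (best of -5, 9, 7); Player 1 gets 1.
- C → Column plays c1 (best of 8, -2, -2); Player 1 gets 1.
- D → Column plays c1 (best of 7, -5, -3); Player 1 gets -4.
Player 1's induced payoffs are 4, 1, 1, -4, so Player 1 commits to A. Subgame-perfect outcome: (A, c2) with payoffs (4, 6).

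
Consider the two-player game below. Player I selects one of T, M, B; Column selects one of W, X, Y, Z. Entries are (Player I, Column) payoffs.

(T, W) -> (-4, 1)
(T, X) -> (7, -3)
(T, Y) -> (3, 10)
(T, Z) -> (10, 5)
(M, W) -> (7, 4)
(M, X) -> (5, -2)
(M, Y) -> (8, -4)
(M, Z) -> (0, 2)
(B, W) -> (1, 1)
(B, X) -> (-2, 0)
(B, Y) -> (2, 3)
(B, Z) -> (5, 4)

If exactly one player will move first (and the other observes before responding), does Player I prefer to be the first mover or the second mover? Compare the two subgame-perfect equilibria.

If Player I leads: Column's best replies are T→Y, M→W, B→Z; Player I's induced payoffs 3, 7, 5; outcome (M, W), payoffs (7, 4).
If Column leads: Player I's best replies are W→M, X→T, Y→M, Z→T; Column's induced payoffs 4, -3, -4, 5; outcome (T, Z), payoffs (10, 5).
Player I gets 7 moving first and 10 moving second, so Player I prefers to move second.

second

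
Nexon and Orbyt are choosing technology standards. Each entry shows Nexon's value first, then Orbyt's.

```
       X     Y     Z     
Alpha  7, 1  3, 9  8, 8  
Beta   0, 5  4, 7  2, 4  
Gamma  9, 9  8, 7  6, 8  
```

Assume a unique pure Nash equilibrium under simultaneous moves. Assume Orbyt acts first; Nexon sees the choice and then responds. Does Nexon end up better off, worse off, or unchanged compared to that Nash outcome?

unchanged

Backward induction with Orbyt moving first.
- X → Nexon plays Gamma (best of 7, 0, 9); Orbyt gets 9.
- Y → Nexon plays Gamma (best of 3, 4, 8); Orbyt gets 7.
- Z → Nexon plays Alpha (best of 8, 2, 6); Orbyt gets 8.
Maximizing over 9, 7, 8, Orbyt chooses X. Subgame-perfect outcome: (Gamma, X) with payoffs (9, 9).
Now find the simultaneous Nash equilibrium.
Nexon's best replies: X→Gamma; Y→Gamma; Z→Alpha.
Orbyt's best replies: Alpha→Y; Beta→Y; Gamma→X.
The unique mutual best reply is (Gamma, X), giving (9, 9).
Nexon earns 9 sequentially versus 9 at the Nash outcome: unchanged.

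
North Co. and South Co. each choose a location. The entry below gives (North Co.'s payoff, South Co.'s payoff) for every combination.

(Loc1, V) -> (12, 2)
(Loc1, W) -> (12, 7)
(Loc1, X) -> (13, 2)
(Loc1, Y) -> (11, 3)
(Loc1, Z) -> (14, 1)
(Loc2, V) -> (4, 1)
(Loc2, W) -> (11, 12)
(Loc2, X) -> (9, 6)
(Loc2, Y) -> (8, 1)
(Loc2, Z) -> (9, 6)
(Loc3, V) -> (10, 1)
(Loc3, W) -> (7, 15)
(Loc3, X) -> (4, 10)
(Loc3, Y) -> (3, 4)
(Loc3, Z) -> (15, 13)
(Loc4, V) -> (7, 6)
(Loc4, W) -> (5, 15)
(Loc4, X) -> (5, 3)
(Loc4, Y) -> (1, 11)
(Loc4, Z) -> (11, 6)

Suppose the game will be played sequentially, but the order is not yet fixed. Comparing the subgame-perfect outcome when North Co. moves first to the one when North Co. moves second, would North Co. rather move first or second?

If North Co. leads: South Co.'s best replies are Loc1→W, Loc2→W, Loc3→W, Loc4→W; North Co.'s induced payoffs 12, 11, 7, 5; outcome (Loc1, W), payoffs (12, 7).
If South Co. leads: North Co.'s best replies are V→Loc1, W→Loc1, X→Loc1, Y→Loc1, Z→Loc3; South Co.'s induced payoffs 2, 7, 2, 3, 13; outcome (Loc3, Z), payoffs (15, 13).
North Co. gets 12 moving first and 15 moving second, so North Co. prefers to move second.

second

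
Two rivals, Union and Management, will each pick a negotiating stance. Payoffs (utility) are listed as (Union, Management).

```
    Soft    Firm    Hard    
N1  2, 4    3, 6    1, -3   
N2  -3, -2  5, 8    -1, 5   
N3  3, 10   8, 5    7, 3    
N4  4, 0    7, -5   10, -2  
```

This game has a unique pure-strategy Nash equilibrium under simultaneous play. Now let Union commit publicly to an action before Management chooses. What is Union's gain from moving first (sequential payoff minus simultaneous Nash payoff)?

1

Work backward from Management's decision.
- N1: Management compares 4, 6, -3 and picks Firm; Union would get 3.
- N2: Management compares -2, 8, 5 and picks Firm; Union would get 5.
- N3: Management compares 10, 5, 3 and picks Soft; Union would get 3.
- N4: Management compares 0, -5, -2 and picks Soft; Union would get 4.
Among 3, 5, 3, 4, the best is 5 at N2. Subgame-perfect outcome: (N2, Firm) with payoffs (5, 8).
Now find the simultaneous Nash equilibrium.
Union's best replies: Soft→N4; Firm→N3; Hard→N4.
Management's best replies: N1→Firm; N2→Firm; N3→Soft; N4→Soft.
The unique mutual best reply is (N4, Soft), giving (4, 0).
Union's commitment gain: 5 − 4 = 1.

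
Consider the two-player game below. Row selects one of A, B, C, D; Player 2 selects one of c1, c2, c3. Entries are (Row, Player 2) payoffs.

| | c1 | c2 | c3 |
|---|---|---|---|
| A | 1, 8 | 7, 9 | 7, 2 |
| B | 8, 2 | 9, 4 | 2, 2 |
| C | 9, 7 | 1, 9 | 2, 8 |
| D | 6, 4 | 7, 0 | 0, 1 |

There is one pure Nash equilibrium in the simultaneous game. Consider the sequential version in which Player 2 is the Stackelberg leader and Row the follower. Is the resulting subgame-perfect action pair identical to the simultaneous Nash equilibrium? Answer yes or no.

Solve by backward induction (Player 2 leads).
- c1 → Row plays C (best of 1, 8, 9, 6); Player 2 gets 7.
- c2 → Row plays B (best of 7, 9, 1, 7); Player 2 gets 4.
- c3 → Row plays A (best of 7, 2, 2, 0); Player 2 gets 2.
Player 2's induced payoffs are 7, 4, 2, so Player 2 commits to c1. Subgame-perfect outcome: (C, c1) with payoffs (9, 7).
Now find the simultaneous Nash equilibrium.
Row's best replies: c1→C; c2→B; c3→A.
Player 2's best replies: A→c2; B→c2; C→c2; D→c1.
The unique mutual best reply is (B, c2), giving (9, 4).
Sequential outcome (C, c1) differs from the Nash profile (B, c2).

no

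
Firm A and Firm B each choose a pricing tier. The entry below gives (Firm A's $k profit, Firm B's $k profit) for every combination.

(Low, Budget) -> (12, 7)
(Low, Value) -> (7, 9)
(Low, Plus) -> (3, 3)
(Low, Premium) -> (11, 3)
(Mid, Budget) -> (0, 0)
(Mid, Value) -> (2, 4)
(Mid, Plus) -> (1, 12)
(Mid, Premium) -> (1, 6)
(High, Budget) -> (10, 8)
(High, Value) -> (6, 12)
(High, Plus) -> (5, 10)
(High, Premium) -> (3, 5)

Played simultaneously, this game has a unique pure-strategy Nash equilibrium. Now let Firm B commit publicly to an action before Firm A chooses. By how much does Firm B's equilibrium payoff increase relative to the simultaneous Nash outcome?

Backward induction with Firm B moving first.
- Budget → Firm A plays Low (best of 12, 0, 10); Firm B gets 7.
- Value → Firm A plays Low (best of 7, 2, 6); Firm B gets 9.
- Plus → Firm A plays High (best of 3, 1, 5); Firm B gets 10.
- Premium → Firm A plays Low (best of 11, 1, 3); Firm B gets 3.
Maximizing over 7, 9, 10, 3, Firm B chooses Plus. Subgame-perfect outcome: (High, Plus) with payoffs (5, 10).
For the simultaneous game, intersect best replies.
Firm A's best replies: Budget→Low; Value→Low; Plus→High; Premium→Low.
Firm B's best replies: Low→Value; Mid→Plus; High→Value.
Only (Low, Value) has each player best-responding; Nash payoffs (7, 9).
Firm B's commitment gain: 10 − 9 = 1.

1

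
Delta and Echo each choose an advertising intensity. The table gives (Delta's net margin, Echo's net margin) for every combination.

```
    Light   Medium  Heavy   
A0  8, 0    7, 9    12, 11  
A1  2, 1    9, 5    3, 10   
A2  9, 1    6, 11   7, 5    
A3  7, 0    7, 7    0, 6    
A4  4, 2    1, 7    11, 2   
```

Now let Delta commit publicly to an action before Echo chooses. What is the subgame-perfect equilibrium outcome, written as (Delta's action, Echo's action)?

(A0, Heavy)

Backward induction with Delta moving first.
- A0: Echo compares 0, 9, 11 and picks Heavy; Delta would get 12.
- A1: Echo compares 1, 5, 10 and picks Heavy; Delta would get 3.
- A2: Echo compares 1, 11, 5 and picks Medium; Delta would get 6.
- A3: Echo compares 0, 7, 6 and picks Medium; Delta would get 7.
- A4: Echo compares 2, 7, 2 and picks Medium; Delta would get 1.
Delta's induced payoffs are 12, 3, 6, 7, 1, so Delta commits to A0. Subgame-perfect outcome: (A0, Heavy) with payoffs (12, 11).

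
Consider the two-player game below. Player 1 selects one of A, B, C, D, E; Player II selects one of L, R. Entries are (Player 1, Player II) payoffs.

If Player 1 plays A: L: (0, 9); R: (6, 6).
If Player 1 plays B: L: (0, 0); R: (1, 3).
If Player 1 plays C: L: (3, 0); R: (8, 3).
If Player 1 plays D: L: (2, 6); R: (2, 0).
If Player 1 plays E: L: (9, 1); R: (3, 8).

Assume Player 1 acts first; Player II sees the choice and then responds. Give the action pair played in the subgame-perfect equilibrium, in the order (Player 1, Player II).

(C, R)

Backward induction with Player 1 moving first.
- A: Player II compares 9, 6 and picks L; Player 1 would get 0.
- B: Player II compares 0, 3 and picks R; Player 1 would get 1.
- C: Player II compares 0, 3 and picks R; Player 1 would get 8.
- D: Player II compares 6, 0 and picks L; Player 1 would get 2.
- E: Player II compares 1, 8 and picks R; Player 1 would get 3.
Maximizing over 0, 1, 8, 2, 3, Player 1 chooses C. Subgame-perfect outcome: (C, R) with payoffs (8, 3).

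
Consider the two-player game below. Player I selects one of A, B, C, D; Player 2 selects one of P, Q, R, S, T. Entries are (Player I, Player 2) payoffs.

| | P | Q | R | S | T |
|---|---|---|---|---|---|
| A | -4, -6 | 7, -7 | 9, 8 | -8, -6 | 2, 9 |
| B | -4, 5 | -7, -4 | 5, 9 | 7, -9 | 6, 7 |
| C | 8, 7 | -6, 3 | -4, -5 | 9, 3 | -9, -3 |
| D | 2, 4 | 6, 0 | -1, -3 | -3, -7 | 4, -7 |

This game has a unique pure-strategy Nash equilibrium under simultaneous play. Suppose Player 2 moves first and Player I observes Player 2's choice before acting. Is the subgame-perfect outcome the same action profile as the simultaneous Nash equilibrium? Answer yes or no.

no

Solve by backward induction (Player 2 leads).
- P: BR = C, leader payoff 7.
- Q: BR = A, leader payoff -7.
- R: BR = A, leader payoff 8.
- S: BR = C, leader payoff 3.
- T: BR = B, leader payoff 7.
Player 2's induced payoffs are 7, -7, 8, 3, 7, so Player 2 commits to R. Subgame-perfect outcome: (A, R) with payoffs (9, 8).
Under simultaneous play:
Player I's best replies: P→C; Q→A; R→A; S→C; T→B.
Player 2's best replies: A→T; B→R; C→P; D→P.
The unique mutual best reply is (C, P), giving (8, 7).
Sequential outcome (A, R) differs from the Nash profile (C, P).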